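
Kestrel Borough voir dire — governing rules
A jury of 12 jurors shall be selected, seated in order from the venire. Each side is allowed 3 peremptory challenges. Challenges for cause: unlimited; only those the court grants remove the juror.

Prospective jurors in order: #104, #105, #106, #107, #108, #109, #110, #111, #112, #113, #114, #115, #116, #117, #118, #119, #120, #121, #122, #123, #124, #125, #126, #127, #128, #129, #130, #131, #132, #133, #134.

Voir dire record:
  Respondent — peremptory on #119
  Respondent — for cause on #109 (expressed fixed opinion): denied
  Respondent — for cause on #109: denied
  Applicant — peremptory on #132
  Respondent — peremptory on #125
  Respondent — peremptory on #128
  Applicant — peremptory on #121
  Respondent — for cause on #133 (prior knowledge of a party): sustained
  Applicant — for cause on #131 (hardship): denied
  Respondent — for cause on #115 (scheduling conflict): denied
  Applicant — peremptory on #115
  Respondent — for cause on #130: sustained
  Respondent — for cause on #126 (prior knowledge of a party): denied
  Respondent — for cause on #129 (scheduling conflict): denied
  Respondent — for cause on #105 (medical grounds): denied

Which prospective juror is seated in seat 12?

116

Removed: #115, #119, #121, #125, #128, #130, #132, #133. (#105, #109, #126, #129, #131 stay — for-cause denied.)
Seating in order: seats 1–12 → #104, #105, #106, #107, #108, #109, #110, #111, #112, #113, #114, #116.
So seat 12 is #116.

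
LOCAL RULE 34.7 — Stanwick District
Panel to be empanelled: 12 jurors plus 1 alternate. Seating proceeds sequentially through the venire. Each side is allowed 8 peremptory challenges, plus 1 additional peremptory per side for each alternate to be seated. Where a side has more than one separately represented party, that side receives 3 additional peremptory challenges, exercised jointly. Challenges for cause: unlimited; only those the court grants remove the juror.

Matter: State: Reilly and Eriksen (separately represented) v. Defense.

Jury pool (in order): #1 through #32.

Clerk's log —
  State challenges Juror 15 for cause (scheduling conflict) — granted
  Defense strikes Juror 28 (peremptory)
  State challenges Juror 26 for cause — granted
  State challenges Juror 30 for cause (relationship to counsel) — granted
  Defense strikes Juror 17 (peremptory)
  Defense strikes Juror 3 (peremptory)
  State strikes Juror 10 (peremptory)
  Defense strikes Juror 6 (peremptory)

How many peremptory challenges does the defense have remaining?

Defense allotment: 8 base + 1 × 1 alternate = 9.
Defense peremptories used: #28, #17, #3, #6 — 4.
Remaining: 9 − 4 = 5.

5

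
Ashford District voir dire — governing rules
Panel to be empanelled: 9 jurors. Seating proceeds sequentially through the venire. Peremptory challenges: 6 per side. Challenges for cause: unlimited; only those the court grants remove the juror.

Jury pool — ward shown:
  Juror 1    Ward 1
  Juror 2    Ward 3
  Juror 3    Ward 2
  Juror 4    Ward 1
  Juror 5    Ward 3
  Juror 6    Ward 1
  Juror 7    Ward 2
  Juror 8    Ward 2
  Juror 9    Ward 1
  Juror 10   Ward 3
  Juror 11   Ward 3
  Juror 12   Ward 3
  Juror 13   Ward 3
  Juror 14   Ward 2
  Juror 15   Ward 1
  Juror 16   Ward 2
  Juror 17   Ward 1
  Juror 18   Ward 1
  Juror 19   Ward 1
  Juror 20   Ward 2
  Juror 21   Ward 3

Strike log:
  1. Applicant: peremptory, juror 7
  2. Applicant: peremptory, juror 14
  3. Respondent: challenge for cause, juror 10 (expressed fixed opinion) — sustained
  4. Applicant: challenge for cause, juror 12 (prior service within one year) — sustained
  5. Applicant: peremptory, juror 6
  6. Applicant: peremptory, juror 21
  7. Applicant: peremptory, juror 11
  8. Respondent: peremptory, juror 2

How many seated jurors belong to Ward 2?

Removed: #2, #6, #7, #10, #11, #12, #14, #21.
Seated jurors 1–9: #1, #3, #4, #5, #8, #9, #13, #15, #16.
Of those, in Ward 2: #3, #8, #16 → 3.

3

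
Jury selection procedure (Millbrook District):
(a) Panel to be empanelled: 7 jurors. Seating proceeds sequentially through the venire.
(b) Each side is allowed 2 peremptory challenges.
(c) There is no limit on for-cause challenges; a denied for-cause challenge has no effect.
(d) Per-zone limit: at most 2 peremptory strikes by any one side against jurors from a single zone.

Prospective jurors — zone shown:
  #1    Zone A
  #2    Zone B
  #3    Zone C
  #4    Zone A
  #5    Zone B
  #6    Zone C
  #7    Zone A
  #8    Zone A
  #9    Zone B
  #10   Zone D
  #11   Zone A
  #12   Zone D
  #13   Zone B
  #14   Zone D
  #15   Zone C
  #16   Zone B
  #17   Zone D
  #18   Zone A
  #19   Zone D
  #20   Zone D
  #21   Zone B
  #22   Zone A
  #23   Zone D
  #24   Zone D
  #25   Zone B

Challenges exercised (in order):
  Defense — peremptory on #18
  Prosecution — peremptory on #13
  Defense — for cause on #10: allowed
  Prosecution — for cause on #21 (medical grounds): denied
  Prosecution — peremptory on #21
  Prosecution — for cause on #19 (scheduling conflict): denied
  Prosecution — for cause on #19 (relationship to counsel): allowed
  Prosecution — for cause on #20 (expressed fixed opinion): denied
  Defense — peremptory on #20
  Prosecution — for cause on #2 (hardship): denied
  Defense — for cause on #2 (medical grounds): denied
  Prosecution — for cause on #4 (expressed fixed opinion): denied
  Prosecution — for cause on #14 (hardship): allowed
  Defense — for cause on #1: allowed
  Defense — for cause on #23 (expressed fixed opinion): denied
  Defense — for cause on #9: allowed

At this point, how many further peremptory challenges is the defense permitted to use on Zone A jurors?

Defense peremptories so far: #18, #20 — 2 of 2 used, 0 left overall.
Against Zone A: #18 — 1 used; per-zone cap 2 leaves 1.
Binding limit: min(0, 1) = 0.

0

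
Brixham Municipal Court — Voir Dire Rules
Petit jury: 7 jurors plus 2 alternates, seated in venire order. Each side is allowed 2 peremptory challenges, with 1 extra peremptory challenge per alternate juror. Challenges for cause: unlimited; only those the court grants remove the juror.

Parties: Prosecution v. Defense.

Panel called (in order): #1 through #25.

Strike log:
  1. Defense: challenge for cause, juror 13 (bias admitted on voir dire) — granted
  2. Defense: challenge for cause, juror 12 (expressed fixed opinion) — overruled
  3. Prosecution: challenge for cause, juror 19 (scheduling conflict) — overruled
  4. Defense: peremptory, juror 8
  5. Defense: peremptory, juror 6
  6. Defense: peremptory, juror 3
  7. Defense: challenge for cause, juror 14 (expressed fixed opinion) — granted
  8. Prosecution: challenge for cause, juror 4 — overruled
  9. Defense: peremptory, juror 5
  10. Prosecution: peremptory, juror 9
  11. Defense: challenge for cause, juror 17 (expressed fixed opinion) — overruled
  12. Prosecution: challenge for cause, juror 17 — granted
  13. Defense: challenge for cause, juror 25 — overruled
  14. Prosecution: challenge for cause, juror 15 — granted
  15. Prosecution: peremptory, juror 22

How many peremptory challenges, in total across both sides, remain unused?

2

Prosecution allotment: 2 base + 1 × 2 alternates = 4. Defense allotment: 2 base + 1 × 2 alternates = 4.
Prosecution peremptories used: #9, #22 — 2 (for-cause on #19, #4, #17, #15 don't count).
Defense peremptories used: #8, #6, #3, #5 — 4 (for-cause on #13, #12, #14, #17, #25 don't count).
Remaining: (4 − 2) + (4 − 4) = 2.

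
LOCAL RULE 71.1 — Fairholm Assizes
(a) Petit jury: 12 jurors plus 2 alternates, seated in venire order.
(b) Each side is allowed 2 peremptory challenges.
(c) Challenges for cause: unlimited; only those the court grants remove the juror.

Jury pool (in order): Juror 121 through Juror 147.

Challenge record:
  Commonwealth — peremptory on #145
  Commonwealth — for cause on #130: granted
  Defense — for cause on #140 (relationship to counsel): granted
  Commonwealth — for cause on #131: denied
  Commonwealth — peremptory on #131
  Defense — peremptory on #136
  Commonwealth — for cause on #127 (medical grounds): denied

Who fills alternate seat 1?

135

Removed: #130, #131, #136, #140, #145. (#127 stays — for-cause denied.)
Seating in order: seats 1–12 → #121, #122, #123, #124, #125, #126, #127, #128, #129, #132, #133, #134; alternates → #135, #137.
So alternate 1 is #135.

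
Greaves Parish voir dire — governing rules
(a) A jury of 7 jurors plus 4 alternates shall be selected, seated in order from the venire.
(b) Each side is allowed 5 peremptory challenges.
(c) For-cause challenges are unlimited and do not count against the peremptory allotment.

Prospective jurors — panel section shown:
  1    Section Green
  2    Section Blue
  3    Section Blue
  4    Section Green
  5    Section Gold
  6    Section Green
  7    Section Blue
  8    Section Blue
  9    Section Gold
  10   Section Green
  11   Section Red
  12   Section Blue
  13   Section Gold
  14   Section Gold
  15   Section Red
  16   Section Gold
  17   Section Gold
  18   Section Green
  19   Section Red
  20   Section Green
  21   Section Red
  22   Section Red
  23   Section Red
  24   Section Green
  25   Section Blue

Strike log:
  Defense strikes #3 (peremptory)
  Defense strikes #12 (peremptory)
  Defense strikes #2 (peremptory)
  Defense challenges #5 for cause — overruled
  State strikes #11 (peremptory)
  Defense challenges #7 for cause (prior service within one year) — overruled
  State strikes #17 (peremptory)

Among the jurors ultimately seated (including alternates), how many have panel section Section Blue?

Removed: #2, #3, #11, #12, #17.
Seated (11 incl. alternates): #1, #4, #5, #6, #7, #8, #9, #10, #13, #14, #15.
Of those, in Section Blue: #7, #8 → 2.

2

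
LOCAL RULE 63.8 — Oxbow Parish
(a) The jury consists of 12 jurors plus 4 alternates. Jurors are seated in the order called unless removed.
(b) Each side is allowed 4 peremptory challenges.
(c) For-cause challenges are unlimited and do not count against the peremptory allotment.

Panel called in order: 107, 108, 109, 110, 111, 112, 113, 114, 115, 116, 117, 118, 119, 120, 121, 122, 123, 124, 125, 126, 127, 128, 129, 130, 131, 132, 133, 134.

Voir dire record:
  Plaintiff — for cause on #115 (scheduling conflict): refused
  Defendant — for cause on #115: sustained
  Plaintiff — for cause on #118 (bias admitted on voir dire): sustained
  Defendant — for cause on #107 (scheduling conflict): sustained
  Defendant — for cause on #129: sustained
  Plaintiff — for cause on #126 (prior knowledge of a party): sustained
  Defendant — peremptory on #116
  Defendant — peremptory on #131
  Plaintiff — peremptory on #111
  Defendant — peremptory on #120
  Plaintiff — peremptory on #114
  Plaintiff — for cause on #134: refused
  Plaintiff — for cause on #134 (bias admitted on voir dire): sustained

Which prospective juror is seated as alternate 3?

130

Removed: #107, #111, #114, #115, #116, #118, #120, #126, #129, #131, #134.
Seating in order: seats 1–12 → #108, #109, #110, #112, #113, #117, #119, #121, #122, #123, #124, #125; alternates → #127, #128, #130, #132.
So alternate 3 is #130.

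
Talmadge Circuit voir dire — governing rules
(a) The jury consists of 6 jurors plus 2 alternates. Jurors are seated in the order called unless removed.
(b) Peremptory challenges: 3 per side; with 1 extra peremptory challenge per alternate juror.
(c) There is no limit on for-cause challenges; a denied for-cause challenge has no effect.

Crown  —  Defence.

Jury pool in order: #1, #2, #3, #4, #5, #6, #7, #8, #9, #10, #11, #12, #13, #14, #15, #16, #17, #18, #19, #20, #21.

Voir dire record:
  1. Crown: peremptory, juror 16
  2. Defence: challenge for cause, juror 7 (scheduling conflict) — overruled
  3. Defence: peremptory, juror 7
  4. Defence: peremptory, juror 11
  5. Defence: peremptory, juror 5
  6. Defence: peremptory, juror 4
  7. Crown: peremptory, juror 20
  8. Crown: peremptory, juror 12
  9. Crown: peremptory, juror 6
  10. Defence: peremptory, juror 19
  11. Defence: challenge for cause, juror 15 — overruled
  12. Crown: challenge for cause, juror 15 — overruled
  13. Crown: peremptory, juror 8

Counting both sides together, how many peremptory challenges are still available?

0

Crown allotment: 3 base + 1 × 2 alternates = 5. Defence allotment: 3 base + 1 × 2 alternates = 5.
Crown peremptories used: #16, #20, #12, #6, #8 — 5 (the for-cause on #15 doesn't count).
Defence peremptories used: #7, #11, #5, #4, #19 — 5 (for-cause on #7, #15 don't count).
Remaining: (5 − 5) + (5 − 5) = 0.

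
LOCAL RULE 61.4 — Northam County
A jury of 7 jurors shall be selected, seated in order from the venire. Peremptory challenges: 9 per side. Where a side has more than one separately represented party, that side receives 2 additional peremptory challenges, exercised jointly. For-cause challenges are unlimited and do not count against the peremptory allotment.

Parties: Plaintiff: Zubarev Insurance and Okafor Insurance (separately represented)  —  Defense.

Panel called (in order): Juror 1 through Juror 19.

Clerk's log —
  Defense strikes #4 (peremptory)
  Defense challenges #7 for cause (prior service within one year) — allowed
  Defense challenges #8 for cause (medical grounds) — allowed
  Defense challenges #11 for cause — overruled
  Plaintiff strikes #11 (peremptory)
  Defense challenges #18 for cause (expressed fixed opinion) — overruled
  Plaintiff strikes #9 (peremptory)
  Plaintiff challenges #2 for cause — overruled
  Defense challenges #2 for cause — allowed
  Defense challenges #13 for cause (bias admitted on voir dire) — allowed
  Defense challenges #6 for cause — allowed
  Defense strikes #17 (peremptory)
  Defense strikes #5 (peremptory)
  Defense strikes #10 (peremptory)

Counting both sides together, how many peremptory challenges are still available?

14

Plaintiff allotment: 9 base + 2 multi-party = 11. Defense allotment: 9.
Plaintiff peremptories used: #11, #9 — 2 (the for-cause on #2 doesn't count).
Defense peremptories used: #4, #17, #5, #10 — 4 (for-cause on #7, #8, #11, #18, #2, #13, #6 don't count).
Remaining: (11 − 2) + (9 − 4) = 14.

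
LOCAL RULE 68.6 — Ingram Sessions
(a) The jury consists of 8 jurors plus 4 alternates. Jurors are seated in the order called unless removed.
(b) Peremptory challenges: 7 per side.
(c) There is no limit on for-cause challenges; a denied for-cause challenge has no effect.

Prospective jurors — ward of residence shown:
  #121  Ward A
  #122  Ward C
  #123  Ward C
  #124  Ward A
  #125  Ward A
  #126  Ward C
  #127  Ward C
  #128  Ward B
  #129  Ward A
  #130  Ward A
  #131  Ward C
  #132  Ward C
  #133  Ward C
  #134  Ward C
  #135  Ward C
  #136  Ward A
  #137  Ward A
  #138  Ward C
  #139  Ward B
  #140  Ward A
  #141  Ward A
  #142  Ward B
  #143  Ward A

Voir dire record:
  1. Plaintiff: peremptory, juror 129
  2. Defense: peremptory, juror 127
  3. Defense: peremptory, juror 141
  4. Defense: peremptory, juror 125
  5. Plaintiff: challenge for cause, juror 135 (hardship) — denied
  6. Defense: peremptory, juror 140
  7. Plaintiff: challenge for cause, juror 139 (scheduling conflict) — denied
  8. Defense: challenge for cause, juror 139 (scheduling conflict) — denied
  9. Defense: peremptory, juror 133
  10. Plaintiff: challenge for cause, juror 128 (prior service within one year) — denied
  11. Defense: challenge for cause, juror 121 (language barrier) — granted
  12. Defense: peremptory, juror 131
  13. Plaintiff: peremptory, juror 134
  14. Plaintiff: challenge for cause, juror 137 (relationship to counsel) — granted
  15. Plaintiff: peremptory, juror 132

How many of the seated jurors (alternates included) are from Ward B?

Removed: #121, #125, #127, #129, #131, #132, #133, #134, #137, #140, #141.
Seated (12 incl. alternates): #122, #123, #124, #126, #128, #130, #135, #136, #138, #139, #142, #143.
Of those, in Ward B: #128, #139, #142 → 3.

3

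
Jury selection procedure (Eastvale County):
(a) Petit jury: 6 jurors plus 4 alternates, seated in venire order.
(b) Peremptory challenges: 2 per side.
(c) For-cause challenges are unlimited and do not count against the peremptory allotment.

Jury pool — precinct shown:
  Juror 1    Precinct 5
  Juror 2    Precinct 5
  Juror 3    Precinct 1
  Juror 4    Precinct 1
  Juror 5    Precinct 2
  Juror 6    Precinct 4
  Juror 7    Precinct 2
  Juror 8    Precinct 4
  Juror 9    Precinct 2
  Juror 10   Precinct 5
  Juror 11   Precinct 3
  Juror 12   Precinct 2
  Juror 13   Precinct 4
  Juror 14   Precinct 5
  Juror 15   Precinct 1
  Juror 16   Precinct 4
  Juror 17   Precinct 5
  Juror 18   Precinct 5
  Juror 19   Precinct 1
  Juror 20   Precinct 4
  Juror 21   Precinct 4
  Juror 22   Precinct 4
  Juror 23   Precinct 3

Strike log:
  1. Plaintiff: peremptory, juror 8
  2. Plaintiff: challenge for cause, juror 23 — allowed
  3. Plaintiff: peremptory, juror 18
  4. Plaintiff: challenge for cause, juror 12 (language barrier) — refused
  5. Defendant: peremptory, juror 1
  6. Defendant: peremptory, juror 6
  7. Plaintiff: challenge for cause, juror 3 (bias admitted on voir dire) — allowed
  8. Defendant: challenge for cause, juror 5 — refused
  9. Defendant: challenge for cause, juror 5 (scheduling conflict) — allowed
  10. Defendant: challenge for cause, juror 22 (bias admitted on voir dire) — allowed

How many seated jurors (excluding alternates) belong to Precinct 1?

1

Removed: #1, #3, #5, #6, #8, #18, #22, #23.
Seated jurors 1–6: #2, #4, #7, #9, #10, #11 (alternates #12, #13, #14, #15 not counted).
Of those, in Precinct 1: #4 → 1.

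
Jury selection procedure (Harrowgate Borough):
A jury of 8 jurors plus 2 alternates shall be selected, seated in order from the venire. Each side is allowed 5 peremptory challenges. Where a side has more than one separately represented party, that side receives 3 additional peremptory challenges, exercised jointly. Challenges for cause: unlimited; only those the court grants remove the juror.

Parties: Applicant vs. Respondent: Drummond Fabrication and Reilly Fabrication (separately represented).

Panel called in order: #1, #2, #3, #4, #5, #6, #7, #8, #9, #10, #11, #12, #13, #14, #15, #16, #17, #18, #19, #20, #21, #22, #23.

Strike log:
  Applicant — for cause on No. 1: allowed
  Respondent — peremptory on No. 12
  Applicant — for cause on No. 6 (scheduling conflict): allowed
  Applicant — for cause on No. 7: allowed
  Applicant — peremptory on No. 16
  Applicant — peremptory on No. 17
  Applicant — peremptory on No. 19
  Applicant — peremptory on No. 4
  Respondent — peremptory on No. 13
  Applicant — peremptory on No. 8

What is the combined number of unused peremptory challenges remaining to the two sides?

6

Applicant allotment: 5. Respondent allotment: 5 base + 3 multi-party = 8.
Applicant peremptories used: #16, #17, #19, #4, #8 — 5 (for-cause on #1, #6, #7 don't count).
Respondent peremptories used: #12, #13 — 2.
Remaining: (5 − 5) + (8 − 2) = 6.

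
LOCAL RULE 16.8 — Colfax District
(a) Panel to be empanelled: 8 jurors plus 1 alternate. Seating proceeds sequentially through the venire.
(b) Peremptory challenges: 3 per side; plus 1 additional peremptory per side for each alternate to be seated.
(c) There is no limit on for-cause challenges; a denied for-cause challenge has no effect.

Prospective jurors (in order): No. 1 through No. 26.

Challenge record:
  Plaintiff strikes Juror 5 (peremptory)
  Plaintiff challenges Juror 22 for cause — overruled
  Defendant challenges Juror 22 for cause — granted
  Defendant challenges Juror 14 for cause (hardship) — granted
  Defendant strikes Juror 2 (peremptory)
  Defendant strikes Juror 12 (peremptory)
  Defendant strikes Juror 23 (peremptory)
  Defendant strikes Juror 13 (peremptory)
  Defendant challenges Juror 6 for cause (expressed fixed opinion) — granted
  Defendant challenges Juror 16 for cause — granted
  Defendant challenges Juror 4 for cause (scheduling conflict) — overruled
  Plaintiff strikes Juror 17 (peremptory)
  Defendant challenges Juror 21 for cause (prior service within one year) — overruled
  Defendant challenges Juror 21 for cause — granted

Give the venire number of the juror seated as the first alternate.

15

Removed: #2, #5, #6, #12, #13, #14, #16, #17, #21, #22, #23. (#4 stays — for-cause denied.)
Seating in order: seats 1–8 → #1, #3, #4, #7, #8, #9, #10, #11; alternates → #15.
So alternate 1 is #15.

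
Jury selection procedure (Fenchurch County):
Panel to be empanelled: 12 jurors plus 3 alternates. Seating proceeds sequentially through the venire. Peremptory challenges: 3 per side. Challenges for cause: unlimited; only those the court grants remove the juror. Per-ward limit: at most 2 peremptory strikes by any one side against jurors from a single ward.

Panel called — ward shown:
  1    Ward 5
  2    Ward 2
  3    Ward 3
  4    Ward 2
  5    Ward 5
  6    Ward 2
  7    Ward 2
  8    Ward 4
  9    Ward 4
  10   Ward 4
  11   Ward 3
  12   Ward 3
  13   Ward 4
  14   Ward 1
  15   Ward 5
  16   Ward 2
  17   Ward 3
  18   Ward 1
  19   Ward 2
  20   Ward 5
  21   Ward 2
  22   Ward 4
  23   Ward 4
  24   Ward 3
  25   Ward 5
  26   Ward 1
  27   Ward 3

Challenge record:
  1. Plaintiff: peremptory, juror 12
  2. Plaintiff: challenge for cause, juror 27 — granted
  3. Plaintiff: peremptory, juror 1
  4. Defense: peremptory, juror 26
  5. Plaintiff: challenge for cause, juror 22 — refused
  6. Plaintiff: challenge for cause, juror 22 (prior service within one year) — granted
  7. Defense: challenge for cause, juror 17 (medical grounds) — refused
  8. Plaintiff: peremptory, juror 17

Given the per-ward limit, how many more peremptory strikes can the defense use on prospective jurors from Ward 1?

1

Defense peremptories so far: #26 — 1 of 3 used, 2 left overall.
Against Ward 1: #26 — 1 used; per-ward cap 2 leaves 1.
Binding limit: min(2, 1) = 1.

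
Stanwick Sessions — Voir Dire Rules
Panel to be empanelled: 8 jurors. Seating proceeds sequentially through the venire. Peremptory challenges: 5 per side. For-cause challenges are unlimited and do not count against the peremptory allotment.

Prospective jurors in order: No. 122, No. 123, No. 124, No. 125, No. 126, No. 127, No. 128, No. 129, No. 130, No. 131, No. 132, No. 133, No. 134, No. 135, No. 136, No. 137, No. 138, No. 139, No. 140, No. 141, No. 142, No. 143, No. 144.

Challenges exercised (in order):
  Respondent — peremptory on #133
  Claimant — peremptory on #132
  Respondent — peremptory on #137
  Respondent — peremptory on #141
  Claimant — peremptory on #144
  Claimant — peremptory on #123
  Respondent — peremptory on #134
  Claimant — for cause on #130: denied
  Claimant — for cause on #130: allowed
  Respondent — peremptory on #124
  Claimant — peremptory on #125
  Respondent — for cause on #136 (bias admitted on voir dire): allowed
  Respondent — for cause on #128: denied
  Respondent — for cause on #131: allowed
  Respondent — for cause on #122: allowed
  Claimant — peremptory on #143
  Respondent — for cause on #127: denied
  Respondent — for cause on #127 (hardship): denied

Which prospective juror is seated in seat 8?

140

Removed: #122, #123, #124, #125, #130, #131, #132, #133, #134, #136, #137, #141, #143, #144. (#127, #128 stay — for-cause denied.)
Seating in order: seats 1–8 → #126, #127, #128, #129, #135, #138, #139, #140.
So seat 8 is #140.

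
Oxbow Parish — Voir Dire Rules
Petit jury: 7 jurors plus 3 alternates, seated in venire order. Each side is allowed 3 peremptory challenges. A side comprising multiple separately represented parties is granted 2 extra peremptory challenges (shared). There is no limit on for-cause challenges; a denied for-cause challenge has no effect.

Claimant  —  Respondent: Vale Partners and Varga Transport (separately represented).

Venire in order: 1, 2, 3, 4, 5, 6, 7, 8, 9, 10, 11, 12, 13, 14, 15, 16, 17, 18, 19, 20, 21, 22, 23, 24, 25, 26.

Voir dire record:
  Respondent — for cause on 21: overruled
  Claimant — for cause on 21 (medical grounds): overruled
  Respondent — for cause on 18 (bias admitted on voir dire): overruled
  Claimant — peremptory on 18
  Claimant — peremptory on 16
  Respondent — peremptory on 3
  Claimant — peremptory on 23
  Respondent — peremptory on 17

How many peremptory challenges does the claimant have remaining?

0

Claimant allotment: 3.
Claimant peremptories used: #18, #16, #23 — 3 (the for-cause on #21 doesn't count).
Remaining: 3 − 3 = 0.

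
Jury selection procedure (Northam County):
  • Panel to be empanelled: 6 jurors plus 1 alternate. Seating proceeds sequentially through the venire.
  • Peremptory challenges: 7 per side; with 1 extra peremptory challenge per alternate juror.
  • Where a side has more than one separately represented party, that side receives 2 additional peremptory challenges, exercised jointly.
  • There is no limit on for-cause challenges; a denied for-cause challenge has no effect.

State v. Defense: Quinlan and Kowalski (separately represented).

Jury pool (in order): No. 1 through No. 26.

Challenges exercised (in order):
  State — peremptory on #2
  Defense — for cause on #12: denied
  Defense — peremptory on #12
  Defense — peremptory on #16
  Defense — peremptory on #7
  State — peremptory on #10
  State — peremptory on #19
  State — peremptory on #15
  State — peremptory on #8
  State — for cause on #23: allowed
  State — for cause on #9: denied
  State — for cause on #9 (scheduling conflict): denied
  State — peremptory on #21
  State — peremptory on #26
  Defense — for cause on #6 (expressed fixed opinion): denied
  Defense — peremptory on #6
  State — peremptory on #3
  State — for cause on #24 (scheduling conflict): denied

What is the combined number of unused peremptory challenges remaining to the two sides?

State allotment: 7 base + 1 × 1 alternate = 8. Defense allotment: 7 base + 1 × 1 alternate + 2 multi-party = 10.
State peremptories used: #2, #10, #19, #15, #8, #21, #26, #3 — 8 (for-cause on #23, #9, #9, #24 don't count).
Defense peremptories used: #12, #16, #7, #6 — 4 (for-cause on #12, #6 don't count).
Remaining: (8 − 8) + (10 − 4) = 6.

6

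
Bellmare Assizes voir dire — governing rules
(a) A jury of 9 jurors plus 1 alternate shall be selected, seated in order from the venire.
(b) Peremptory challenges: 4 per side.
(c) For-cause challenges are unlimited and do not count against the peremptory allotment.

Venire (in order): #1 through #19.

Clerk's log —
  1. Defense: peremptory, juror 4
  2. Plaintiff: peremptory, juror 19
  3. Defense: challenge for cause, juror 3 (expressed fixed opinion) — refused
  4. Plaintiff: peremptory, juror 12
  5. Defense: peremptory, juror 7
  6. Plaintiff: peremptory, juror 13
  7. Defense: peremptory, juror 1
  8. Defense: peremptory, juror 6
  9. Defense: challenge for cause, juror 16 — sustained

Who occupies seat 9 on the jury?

Removed: #1, #4, #6, #7, #12, #13, #16, #19. (#3 stays — for-cause denied.)
Seating in order: seats 1–9 → #2, #3, #5, #8, #9, #10, #11, #14, #15; alternates → #17.
So seat 9 is #15.

15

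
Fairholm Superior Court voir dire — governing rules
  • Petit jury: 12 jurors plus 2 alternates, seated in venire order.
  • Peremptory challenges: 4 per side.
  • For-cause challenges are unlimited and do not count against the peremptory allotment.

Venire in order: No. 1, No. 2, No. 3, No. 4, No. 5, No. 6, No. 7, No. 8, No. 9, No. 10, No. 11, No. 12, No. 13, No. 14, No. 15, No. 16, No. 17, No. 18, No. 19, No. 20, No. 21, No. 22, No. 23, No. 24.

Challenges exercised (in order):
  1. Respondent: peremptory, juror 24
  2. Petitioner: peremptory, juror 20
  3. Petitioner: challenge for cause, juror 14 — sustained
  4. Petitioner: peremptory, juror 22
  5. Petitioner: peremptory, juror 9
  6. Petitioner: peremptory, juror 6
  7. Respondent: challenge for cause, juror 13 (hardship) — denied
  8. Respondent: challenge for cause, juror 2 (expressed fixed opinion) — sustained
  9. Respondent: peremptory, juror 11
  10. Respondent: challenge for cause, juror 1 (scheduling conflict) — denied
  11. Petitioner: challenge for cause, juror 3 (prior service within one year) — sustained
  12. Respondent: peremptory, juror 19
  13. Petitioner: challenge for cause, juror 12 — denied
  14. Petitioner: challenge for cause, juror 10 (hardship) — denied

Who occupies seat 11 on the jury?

17

Removed: #2, #3, #6, #9, #11, #14, #19, #20, #22, #24. (#1, #10, #12, #13 stay — for-cause denied.)
Seating in order: seats 1–12 → #1, #4, #5, #7, #8, #10, #12, #13, #15, #16, #17, #18; alternates → #21, #23.
So seat 11 is #17.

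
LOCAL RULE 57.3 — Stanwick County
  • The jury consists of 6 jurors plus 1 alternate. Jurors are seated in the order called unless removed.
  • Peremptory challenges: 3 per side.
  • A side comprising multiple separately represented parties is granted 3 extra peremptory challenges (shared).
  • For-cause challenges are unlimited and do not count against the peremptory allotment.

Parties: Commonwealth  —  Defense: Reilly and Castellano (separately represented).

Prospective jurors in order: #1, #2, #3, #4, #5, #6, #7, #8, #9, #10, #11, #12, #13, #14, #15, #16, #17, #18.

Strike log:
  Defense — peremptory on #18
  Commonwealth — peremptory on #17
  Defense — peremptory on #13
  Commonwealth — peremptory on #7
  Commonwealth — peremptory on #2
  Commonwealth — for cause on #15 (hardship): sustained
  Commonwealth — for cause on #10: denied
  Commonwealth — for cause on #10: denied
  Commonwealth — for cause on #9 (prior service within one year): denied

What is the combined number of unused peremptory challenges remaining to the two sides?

Commonwealth allotment: 3. Defense allotment: 3 base + 3 multi-party = 6.
Commonwealth peremptories used: #17, #7, #2 — 3 (for-cause on #15, #10, #10, #9 don't count).
Defense peremptories used: #18, #13 — 2.
Remaining: (3 − 3) + (6 − 2) = 4.

4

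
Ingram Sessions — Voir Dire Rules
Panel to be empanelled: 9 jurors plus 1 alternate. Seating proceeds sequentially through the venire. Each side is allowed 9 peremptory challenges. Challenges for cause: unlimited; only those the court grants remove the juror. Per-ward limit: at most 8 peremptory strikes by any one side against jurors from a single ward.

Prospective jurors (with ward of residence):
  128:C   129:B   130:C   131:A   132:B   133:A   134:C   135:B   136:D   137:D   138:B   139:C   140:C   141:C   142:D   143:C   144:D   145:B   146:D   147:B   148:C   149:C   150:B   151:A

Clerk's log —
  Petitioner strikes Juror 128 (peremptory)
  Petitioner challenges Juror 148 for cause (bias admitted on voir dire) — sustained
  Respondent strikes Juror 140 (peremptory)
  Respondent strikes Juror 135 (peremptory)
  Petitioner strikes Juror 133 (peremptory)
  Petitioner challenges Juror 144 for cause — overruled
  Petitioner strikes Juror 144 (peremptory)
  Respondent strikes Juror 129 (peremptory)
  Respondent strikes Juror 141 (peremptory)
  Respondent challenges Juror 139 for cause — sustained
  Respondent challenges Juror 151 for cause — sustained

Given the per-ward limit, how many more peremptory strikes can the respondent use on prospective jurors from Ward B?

5

Respondent peremptories so far: #140, #135, #129, #141 — 4 of 9 used, 5 left overall.
Against Ward B: #135, #129 — 2 used; per-ward cap 8 leaves 6.
Binding limit: min(5, 6) = 5.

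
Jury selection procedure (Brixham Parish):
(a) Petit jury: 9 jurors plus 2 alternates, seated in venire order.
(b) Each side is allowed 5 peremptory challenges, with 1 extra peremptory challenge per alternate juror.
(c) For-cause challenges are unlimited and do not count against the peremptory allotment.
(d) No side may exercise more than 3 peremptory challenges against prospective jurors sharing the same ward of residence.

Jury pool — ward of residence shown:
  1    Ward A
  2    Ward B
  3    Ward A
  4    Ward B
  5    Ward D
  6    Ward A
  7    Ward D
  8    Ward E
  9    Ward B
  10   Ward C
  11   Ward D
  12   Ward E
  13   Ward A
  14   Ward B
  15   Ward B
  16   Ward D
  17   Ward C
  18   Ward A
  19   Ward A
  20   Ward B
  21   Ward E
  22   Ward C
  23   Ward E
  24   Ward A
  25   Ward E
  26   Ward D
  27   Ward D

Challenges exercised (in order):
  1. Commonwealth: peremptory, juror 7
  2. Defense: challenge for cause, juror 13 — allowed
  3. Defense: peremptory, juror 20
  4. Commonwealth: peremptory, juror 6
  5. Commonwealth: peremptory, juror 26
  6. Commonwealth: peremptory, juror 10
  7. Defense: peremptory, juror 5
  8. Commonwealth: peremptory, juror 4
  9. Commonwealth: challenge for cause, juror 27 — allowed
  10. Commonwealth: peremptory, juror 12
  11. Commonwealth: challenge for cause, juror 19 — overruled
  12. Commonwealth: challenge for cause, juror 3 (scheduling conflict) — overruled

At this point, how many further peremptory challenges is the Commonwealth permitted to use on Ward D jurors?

Commonwealth peremptories so far: #7, #6, #26, #10, #4, #12 — 6 of 7 used, 1 left overall.
Against Ward D: #7, #26 — 2 used; per-ward cap 3 leaves 1.
Binding limit: min(1, 1) = 1.

1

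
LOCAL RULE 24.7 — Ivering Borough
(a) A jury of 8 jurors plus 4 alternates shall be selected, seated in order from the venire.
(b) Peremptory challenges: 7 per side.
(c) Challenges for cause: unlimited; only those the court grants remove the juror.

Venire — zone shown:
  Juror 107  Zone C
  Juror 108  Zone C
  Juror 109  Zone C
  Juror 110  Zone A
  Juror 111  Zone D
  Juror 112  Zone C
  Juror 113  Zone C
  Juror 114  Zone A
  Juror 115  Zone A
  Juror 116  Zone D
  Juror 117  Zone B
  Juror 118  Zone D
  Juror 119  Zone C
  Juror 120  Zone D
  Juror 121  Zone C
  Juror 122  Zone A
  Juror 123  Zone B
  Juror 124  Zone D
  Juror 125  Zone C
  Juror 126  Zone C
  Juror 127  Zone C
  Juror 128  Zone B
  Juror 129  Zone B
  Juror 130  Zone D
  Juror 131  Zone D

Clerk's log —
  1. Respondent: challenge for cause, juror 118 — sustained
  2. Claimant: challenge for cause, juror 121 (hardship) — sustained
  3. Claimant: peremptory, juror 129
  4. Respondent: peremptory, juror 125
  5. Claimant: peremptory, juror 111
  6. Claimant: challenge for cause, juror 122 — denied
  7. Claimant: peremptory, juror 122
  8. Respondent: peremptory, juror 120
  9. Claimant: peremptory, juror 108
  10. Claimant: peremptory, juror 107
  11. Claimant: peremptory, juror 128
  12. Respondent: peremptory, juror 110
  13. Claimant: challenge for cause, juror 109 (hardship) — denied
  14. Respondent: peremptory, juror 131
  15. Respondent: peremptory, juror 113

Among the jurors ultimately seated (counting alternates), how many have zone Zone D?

3

Removed: #107, #108, #110, #111, #113, #118, #120, #121, #122, #125, #128, #129, #131.
Seated (12 incl. alternates): #109, #112, #114, #115, #116, #117, #119, #123, #124, #126, #127, #130.
Of those, in Zone D: #116, #124, #130 → 3.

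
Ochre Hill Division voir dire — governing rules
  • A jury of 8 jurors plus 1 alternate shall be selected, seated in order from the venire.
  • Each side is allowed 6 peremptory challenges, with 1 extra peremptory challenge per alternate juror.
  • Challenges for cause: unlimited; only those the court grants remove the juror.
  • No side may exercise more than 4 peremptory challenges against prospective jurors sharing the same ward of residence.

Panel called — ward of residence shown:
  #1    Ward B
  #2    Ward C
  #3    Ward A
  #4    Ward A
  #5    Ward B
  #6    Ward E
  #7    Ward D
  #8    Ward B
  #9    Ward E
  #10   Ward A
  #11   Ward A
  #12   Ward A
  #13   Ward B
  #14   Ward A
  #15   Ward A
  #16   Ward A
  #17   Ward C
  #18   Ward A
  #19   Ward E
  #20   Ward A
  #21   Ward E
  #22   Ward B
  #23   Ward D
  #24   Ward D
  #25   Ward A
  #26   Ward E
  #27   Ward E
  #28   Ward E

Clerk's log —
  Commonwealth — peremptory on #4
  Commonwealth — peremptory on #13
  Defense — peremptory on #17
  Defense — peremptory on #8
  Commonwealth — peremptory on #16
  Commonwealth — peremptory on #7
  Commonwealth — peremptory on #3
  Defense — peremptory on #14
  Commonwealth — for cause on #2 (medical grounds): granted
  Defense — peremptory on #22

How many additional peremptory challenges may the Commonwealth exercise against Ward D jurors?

2

Commonwealth peremptories so far: #4, #13, #16, #7, #3 — 5 of 7 used, 2 left overall.
Against Ward D: #7 — 1 used; per-ward cap 4 leaves 3.
Binding limit: min(2, 3) = 2.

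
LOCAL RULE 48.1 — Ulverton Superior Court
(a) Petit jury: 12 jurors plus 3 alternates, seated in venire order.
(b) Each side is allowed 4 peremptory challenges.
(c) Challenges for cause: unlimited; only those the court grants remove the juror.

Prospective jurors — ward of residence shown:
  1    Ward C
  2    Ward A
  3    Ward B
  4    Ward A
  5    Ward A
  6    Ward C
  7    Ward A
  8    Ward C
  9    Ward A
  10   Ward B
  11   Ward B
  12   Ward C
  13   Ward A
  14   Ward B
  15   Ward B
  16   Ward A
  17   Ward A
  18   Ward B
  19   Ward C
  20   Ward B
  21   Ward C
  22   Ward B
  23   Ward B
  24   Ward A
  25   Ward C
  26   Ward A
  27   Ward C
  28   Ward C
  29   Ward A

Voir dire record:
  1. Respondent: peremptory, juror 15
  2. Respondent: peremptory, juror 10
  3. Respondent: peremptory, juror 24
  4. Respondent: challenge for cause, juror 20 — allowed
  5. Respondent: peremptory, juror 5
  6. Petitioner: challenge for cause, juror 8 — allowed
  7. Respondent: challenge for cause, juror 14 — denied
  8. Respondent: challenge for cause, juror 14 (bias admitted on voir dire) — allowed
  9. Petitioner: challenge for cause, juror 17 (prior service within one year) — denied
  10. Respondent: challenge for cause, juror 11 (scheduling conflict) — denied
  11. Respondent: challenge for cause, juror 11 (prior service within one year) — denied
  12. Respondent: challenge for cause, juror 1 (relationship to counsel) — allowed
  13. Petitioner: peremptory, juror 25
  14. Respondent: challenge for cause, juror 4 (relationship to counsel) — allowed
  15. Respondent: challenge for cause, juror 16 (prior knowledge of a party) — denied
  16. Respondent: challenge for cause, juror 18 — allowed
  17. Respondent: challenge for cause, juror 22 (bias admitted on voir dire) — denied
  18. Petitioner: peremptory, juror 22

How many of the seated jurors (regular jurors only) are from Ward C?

4

Removed: #1, #4, #5, #8, #10, #14, #15, #18, #20, #22, #24, #25.
Seated jurors 1–12: #2, #3, #6, #7, #9, #11, #12, #13, #16, #17, #19, #21 (alternates #23, #26, #27 not counted).
Of those, in Ward C: #6, #12, #19, #21 → 4.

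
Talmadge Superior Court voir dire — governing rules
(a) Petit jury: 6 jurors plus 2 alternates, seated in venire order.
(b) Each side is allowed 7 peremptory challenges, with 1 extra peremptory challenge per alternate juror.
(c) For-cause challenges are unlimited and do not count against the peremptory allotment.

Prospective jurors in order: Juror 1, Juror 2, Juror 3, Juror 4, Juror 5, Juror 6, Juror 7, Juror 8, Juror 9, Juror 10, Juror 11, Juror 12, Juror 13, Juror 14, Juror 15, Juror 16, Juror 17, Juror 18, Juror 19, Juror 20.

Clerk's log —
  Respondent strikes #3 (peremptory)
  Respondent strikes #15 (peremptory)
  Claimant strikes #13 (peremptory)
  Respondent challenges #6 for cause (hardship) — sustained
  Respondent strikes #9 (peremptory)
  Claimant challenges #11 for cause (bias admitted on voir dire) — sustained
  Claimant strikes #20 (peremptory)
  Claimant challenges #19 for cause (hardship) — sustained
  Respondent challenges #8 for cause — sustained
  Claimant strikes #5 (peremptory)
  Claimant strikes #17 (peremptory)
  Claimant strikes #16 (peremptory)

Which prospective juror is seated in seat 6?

12

Removed: #3, #5, #6, #8, #9, #11, #13, #15, #16, #17, #19, #20.
Seating in order: seats 1–6 → #1, #2, #4, #7, #10, #12; alternates → #14, #18.
So seat 6 is #12.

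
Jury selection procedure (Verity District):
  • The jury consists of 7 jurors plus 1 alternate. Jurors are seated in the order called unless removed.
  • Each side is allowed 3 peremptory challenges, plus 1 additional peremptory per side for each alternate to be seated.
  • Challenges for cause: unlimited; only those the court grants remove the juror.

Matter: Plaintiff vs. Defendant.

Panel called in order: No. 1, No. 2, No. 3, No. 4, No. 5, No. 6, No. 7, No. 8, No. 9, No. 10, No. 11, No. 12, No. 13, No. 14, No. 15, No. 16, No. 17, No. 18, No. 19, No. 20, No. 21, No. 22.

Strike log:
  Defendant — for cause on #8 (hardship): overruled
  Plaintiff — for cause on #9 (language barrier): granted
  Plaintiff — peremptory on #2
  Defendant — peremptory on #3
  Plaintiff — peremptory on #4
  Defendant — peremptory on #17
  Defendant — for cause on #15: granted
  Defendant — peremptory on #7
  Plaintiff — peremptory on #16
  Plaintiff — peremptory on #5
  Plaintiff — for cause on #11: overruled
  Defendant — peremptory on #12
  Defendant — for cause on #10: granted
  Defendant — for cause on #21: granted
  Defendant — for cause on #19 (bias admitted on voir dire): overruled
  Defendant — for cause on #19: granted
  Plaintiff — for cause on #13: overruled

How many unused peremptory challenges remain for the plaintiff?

0

Plaintiff allotment: 3 base + 1 × 1 alternate = 4.
Plaintiff peremptories used: #2, #4, #16, #5 — 4 (for-cause on #9, #11, #13 don't count).
Remaining: 4 − 4 = 0.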